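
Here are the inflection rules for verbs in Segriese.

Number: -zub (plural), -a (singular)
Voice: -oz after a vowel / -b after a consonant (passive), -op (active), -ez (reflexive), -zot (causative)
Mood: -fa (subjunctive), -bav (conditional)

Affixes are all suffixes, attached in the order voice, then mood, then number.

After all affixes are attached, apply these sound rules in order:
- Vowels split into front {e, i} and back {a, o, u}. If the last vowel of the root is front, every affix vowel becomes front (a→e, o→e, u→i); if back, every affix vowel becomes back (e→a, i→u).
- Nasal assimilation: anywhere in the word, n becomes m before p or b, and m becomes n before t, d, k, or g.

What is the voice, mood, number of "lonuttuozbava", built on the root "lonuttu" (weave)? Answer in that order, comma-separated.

passive, conditional, singular

Segment: lonuttu-oz-bav-a.
voice: -oz/b → passive.
mood: -bav → conditional.
number: -a → singular.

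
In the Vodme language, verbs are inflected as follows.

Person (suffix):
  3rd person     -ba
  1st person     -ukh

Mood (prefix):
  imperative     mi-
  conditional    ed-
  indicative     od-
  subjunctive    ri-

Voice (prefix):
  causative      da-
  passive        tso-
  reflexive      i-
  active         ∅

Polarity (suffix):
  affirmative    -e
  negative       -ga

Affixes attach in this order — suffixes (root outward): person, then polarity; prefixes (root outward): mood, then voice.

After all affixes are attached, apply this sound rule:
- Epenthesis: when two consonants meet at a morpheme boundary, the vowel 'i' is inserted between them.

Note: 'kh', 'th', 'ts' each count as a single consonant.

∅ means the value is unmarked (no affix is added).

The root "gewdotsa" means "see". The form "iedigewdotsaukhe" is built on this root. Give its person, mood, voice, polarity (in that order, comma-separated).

1st person, conditional, reflexive, affirmative

Segment: i-ed-gewdotsa-ukh-e.
person: -ukh → 1st person.
mood: ed- → conditional.
voice: i- → reflexive.
polarity: -e → affirmative.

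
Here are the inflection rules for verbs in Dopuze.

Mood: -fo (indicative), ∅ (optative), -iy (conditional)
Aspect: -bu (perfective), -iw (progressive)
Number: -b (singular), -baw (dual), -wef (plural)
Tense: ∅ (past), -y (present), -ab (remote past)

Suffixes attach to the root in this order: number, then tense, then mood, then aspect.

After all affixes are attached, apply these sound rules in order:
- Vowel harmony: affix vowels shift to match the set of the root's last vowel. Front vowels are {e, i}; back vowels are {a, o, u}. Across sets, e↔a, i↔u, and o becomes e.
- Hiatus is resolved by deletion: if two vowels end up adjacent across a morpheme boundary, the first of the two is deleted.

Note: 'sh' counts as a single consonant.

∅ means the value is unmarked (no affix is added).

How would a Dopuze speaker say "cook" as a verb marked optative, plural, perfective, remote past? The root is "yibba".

yibbawafabbu

Attach number plural -wef → yibbawef.
Attach tense remote past -ab → yibbawefab.
mood = optative: zero marking, form stays yibbawefab.
Attach aspect perfective -bu → yibbawefabbu.
Apply vowel harmony: yibbawefabbu → yibbawafabbu.
Vowel deletion: no change.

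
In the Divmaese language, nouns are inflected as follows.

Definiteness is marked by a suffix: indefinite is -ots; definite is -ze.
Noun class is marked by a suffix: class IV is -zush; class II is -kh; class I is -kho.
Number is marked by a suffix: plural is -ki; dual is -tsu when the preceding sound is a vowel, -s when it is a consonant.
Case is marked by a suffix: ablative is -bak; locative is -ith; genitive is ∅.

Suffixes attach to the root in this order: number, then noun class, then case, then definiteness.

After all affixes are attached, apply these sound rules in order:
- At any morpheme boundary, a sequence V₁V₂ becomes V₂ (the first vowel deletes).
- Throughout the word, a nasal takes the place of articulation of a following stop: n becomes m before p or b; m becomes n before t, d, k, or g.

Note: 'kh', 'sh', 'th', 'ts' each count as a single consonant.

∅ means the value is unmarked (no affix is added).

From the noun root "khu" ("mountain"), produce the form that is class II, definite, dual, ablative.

Attach number dual -tsu (after vowel 'u') → khutsu.
Attach noun class class II -kh → khutsukh.
Attach case ablative -bak → khutsukhbak.
Attach definiteness definite -ze → khutsukhbakze.
Vowel deletion: no change.
Nasal assimilation: no change.

khutsukhbakze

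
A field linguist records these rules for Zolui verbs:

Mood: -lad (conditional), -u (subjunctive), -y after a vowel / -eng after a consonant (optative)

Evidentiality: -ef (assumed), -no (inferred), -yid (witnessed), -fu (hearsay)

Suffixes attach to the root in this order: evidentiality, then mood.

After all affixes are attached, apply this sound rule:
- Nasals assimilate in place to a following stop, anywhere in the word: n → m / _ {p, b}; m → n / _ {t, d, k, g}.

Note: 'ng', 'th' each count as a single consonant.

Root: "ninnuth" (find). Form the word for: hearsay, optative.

ninnuthfuy

Attach evidentiality hearsay -fu → ninnuthfu.
Attach mood optative -y (after vowel 'u') → ninnuthfuy.
Nasal assimilation: no change.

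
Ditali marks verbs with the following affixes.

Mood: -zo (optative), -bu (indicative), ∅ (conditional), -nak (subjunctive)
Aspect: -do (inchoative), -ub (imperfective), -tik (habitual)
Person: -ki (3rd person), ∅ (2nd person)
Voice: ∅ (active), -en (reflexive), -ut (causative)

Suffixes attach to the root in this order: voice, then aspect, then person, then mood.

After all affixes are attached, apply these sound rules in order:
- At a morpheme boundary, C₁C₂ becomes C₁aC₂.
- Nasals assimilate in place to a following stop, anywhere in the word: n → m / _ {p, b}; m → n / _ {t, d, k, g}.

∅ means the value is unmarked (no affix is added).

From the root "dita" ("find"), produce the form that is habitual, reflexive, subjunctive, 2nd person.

Attach voice reflexive -en → ditaen.
Attach aspect habitual -tik → ditaentik.
person = 2nd person: zero marking, form stays ditaentik.
Attach mood subjunctive -nak → ditaentiknak.
Apply epenthesis: ditaentiknak → ditaenatikanak.
Nasal assimilation: no change.

ditaenatikanak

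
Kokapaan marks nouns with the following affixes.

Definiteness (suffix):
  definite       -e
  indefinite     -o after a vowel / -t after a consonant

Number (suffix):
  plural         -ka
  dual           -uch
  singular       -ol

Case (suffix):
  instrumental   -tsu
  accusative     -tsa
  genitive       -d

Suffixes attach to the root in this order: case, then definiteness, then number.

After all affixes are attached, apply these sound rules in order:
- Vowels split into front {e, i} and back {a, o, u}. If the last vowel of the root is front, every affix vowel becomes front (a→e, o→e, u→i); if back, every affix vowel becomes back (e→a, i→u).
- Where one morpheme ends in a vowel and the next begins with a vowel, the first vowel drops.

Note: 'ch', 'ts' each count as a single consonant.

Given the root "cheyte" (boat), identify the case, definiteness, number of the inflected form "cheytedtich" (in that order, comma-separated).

genitive, indefinite, dual

Segment: cheyte-d-t-uch.
case: -d → genitive.
definiteness: -o/t → indefinite.
number: -uch → dual.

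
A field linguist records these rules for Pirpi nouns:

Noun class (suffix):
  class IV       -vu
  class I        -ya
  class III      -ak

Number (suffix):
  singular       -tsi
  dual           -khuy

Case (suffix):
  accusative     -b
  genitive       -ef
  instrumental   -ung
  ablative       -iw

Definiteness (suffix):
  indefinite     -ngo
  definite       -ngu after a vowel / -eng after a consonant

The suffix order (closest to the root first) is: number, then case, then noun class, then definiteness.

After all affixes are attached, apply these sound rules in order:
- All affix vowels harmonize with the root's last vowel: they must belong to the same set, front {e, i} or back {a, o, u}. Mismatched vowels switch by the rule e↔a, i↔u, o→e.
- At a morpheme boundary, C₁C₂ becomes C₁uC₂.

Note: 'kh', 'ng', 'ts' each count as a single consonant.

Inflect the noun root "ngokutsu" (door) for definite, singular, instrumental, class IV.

Attach number singular -tsi → ngokutsutsi.
Attach case instrumental -ung → ngokutsutsiung.
Attach noun class class IV -vu → ngokutsutsiungvu.
Attach definiteness definite -ngu (after vowel 'u') → ngokutsutsiungvungu.
Apply vowel harmony: ngokutsutsiungvungu → ngokutsutsuungvungu.
Apply epenthesis: ngokutsutsuungvungu → ngokutsutsuunguvungu.

ngokutsutsuunguvungu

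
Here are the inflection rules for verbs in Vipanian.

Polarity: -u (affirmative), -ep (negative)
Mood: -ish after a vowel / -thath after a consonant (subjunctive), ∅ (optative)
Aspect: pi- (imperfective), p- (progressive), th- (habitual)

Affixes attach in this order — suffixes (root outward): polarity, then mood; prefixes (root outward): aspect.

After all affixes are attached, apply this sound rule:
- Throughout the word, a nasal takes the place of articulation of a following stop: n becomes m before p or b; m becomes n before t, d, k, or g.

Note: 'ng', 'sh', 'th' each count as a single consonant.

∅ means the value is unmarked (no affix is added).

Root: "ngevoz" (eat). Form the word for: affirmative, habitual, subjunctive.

Attach aspect habitual th- → thngevoz.
Attach polarity affirmative -u → thngevozu.
Attach mood subjunctive -ish (after vowel 'u') → thngevozuish.
Nasal assimilation: no change.

thngevozuish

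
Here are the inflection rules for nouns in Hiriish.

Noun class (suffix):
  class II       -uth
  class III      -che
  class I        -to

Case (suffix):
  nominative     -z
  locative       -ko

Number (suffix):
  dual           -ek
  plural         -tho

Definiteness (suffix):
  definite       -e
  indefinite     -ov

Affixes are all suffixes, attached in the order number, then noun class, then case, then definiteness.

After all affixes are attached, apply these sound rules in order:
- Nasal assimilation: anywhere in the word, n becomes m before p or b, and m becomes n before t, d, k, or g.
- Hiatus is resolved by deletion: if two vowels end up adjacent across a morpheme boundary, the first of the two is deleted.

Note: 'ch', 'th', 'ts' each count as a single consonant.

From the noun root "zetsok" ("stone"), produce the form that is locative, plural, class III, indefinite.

Attach number plural -tho → zetsoktho.
Attach noun class class III -che → zetsokthoche.
Attach case locative -ko → zetsokthocheko.
Attach definiteness indefinite -ov → zetsokthochekoov.
Nasal assimilation: no change.
Apply vowel deletion: zetsokthochekoov → zetsokthochekov.

zetsokthochekov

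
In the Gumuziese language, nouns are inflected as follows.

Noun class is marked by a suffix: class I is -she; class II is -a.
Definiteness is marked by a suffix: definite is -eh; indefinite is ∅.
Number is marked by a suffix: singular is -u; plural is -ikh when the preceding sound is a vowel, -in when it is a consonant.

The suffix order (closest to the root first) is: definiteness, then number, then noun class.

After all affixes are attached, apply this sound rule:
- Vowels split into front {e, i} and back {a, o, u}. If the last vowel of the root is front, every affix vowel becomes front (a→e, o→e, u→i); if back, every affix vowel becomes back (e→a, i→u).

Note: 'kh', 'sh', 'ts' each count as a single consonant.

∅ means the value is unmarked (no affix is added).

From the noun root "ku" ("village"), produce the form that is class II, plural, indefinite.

kuukha

definiteness = indefinite: zero marking, form stays ku.
Attach number plural -ikh (after vowel 'u') → kuikh.
Attach noun class class II -a → kuikha.
Apply vowel harmony: kuikha → kuukha.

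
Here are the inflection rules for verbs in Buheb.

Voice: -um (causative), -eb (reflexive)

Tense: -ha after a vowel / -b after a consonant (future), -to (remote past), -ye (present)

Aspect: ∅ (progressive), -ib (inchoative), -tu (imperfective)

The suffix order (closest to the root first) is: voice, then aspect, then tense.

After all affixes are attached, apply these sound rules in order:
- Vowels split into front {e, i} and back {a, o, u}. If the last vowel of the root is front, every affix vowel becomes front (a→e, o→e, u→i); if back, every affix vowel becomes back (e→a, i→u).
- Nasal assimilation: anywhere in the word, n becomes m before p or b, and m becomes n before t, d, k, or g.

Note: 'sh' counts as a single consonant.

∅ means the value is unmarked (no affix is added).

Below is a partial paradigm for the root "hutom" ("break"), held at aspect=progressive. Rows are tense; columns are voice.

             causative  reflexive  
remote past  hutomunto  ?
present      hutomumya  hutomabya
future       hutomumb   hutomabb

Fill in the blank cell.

hutomabto

Attach voice reflexive -eb → hutomeb.
aspect = progressive: zero marking, form stays hutomeb.
Attach tense remote past -to → hutomebto.
Apply vowel harmony: hutomebto → hutomabto.
Nasal assimilation: no change.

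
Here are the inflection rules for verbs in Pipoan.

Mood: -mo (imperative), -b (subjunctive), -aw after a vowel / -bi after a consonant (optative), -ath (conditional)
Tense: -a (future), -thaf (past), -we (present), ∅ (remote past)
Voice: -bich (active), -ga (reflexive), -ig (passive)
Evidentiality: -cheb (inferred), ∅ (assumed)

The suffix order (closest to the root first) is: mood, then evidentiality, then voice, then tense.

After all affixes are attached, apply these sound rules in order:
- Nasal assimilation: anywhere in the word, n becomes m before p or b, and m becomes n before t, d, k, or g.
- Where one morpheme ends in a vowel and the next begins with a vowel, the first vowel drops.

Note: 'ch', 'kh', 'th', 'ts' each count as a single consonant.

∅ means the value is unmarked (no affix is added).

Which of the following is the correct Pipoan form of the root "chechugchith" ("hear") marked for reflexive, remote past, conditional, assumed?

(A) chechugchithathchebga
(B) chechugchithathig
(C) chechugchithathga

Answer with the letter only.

C

Attach mood conditional -ath → chechugchithath.
evidentiality = assumed: zero marking, form stays chechugchithath.
Attach voice reflexive -ga → chechugchithathga.
tense = remote past: zero marking, form stays chechugchithathga.
Nasal assimilation: no change.
Vowel deletion: no change.
So the correct form is chechugchithathga, option (C).
(A) chechugchithathchebga is wrong: it uses inferred instead of assumed for evidentiality.
(B) chechugchithathig is wrong: it uses passive instead of reflexive for voice.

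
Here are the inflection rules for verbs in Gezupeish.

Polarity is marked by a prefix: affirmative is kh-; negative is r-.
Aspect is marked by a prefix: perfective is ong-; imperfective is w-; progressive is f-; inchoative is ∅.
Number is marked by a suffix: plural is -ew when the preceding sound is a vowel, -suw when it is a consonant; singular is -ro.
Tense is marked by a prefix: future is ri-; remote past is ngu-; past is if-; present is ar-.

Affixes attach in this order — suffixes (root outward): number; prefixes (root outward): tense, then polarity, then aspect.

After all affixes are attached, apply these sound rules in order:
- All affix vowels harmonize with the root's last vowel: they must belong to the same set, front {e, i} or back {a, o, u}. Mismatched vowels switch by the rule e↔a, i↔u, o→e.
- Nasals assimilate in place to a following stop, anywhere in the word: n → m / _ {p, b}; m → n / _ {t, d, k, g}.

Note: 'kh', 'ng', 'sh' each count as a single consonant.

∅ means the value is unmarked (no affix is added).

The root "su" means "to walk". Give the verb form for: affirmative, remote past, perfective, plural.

Attach tense remote past ngu- → ngusu.
Attach polarity affirmative kh- → khngusu.
Attach aspect perfective ong- → ongkhngusu.
Attach number plural -ew (after vowel 'u') → ongkhngusuew.
Apply vowel harmony: ongkhngusuew → ongkhngusuaw.
Nasal assimilation: no change.

ongkhngusuaw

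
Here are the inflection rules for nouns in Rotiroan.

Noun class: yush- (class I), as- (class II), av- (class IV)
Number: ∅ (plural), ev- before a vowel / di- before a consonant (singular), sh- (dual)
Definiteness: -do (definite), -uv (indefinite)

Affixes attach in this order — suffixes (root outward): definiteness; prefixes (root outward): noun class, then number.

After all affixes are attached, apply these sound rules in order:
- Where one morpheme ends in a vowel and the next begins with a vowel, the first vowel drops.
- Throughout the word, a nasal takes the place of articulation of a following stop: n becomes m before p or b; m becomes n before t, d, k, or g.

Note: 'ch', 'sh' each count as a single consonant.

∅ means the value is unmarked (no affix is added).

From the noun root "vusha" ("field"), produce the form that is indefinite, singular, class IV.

Attach noun class class IV av- → avvusha.
Attach definiteness indefinite -uv → avvushauv.
Attach number singular ev- (before vowel 'a') → evavvushauv.
Apply vowel deletion: evavvushauv → evavvushuv.
Nasal assimilation: no change.

evavvushuv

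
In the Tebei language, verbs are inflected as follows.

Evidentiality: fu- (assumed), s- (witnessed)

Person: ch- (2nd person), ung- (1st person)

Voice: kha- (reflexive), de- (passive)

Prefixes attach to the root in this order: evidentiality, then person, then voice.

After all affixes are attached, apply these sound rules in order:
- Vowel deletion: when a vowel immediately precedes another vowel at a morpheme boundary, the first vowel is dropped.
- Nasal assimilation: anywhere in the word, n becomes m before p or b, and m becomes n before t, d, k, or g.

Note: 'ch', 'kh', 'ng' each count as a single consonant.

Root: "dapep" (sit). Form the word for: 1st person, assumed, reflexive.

khungfudapep

Attach evidentiality assumed fu- → fudapep.
Attach person 1st person ung- → ungfudapep.
Attach voice reflexive kha- → khaungfudapep.
Apply vowel deletion: khaungfudapep → khungfudapep.
Nasal assimilation: no change.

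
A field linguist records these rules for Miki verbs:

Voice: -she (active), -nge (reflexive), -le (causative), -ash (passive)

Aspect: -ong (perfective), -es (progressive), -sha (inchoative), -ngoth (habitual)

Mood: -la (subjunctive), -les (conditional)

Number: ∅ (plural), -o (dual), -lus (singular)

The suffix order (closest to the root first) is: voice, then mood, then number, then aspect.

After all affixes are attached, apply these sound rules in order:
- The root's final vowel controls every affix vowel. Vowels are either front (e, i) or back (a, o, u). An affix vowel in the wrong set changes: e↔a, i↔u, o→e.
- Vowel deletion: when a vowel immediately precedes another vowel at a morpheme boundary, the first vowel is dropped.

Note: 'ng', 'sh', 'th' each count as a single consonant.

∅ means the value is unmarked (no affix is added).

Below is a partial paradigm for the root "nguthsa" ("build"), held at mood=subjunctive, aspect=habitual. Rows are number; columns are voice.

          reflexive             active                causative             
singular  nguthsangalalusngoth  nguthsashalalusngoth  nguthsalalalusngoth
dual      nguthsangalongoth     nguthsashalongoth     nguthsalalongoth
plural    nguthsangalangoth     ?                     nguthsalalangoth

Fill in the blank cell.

nguthsashalangoth

Attach voice active -she → nguthsashe.
Attach mood subjunctive -la → nguthsashela.
number = plural: zero marking, form stays nguthsashela.
Attach aspect habitual -ngoth → nguthsashelangoth.
Apply vowel harmony: nguthsashelangoth → nguthsashalangoth.
Vowel deletion: no change.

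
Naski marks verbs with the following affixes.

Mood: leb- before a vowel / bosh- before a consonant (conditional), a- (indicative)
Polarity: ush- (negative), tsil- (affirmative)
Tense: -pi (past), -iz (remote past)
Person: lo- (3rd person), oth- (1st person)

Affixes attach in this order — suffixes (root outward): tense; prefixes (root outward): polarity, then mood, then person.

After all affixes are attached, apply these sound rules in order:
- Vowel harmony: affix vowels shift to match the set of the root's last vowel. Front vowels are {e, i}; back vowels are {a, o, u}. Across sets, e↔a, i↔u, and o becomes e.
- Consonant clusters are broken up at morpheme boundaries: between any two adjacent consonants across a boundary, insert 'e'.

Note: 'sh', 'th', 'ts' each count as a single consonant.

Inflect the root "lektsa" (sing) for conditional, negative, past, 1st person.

othelabushelektsapu

Attach tense past -pi → lektsapi.
Attach polarity negative ush- → ushlektsapi.
Attach mood conditional leb- (before vowel 'u') → lebushlektsapi.
Attach person 1st person oth- → othlebushlektsapi.
Apply vowel harmony: othlebushlektsapi → othlabushlektsapu.
Apply epenthesis: othlabushlektsapu → othelabushelektsapu.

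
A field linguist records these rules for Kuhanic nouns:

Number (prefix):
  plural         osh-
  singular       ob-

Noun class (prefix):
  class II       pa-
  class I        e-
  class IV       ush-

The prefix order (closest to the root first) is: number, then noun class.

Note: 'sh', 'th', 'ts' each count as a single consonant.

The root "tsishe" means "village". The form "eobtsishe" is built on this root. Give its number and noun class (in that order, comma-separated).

singular, class I

Segment: e-ob-tsishe.
number: ob- → singular.
noun class: e- → class I.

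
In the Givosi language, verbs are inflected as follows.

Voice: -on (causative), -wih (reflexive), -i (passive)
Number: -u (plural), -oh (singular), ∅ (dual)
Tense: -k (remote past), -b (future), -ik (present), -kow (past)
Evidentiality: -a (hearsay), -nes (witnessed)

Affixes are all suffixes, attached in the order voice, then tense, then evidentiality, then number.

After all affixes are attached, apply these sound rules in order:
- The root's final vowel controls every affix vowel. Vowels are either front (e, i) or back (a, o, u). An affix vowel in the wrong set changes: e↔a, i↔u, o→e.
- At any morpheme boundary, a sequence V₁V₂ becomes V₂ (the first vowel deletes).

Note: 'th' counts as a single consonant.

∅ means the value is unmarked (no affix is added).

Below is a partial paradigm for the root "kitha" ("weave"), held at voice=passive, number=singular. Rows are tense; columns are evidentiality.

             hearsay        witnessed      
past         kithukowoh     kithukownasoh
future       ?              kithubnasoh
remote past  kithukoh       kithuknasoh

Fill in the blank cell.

kithuboh

Attach voice passive -i → kithai.
Attach tense future -b → kithaib.
Attach evidentiality hearsay -a → kithaiba.
Attach number singular -oh → kithaibaoh.
Apply vowel harmony: kithaibaoh → kithaubaoh.
Apply vowel deletion: kithaubaoh → kithuboh.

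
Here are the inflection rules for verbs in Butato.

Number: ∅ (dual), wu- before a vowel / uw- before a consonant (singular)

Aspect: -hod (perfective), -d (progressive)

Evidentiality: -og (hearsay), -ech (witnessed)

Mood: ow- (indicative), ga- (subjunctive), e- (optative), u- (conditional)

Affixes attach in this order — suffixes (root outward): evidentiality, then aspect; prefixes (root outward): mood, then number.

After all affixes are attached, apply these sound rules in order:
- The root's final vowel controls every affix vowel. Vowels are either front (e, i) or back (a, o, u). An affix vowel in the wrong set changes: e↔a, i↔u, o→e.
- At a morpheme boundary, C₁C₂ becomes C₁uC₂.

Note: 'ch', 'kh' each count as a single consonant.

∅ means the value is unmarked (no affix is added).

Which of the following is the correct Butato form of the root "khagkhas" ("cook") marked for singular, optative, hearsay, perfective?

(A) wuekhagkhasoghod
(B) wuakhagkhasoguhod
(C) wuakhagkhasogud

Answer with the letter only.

Attach evidentiality hearsay -og → khagkhasog.
Attach mood optative e- → ekhagkhasog.
Attach aspect perfective -hod → ekhagkhasoghod.
Attach number singular wu- (before vowel 'e') → wuekhagkhasoghod.
Apply vowel harmony: wuekhagkhasoghod → wuakhagkhasoghod.
Apply epenthesis: wuakhagkhasoghod → wuakhagkhasoguhod.
So the correct form is wuakhagkhasoguhod, option (B).
(A) wuekhagkhasoghod is wrong: it fails to apply the sound rule(s).
(C) wuakhagkhasogud is wrong: it uses progressive instead of perfective for aspect.

B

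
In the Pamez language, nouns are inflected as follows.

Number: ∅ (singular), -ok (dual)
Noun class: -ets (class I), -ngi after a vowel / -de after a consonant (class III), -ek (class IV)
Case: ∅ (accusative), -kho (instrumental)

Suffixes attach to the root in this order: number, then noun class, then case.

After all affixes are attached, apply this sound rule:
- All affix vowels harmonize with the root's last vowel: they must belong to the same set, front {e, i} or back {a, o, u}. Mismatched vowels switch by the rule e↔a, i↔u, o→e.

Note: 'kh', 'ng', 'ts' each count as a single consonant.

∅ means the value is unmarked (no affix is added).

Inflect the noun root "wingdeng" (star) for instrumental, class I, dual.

wingdengeketskhe

Attach number dual -ok → wingdengok.
Attach noun class class I -ets → wingdengokets.
Attach case instrumental -kho → wingdengoketskho.
Apply vowel harmony: wingdengoketskho → wingdengeketskhe.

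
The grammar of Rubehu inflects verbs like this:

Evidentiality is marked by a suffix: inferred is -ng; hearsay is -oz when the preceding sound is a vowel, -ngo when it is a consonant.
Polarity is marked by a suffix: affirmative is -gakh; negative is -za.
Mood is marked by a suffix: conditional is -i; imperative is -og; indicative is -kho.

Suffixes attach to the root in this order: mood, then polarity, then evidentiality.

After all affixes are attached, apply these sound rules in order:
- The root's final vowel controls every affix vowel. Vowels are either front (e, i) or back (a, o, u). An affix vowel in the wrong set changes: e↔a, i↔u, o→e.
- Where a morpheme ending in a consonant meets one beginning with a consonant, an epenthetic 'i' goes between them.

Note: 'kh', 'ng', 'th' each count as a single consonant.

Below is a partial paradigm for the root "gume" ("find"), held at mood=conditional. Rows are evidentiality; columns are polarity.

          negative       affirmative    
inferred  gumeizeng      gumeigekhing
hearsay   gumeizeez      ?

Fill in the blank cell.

Attach mood conditional -i → gumei.
Attach polarity affirmative -gakh → gumeigakh.
Attach evidentiality hearsay -ngo (after consonant 'kh') → gumeigakhngo.
Apply vowel harmony: gumeigakhngo → gumeigekhnge.
Apply epenthesis: gumeigekhnge → gumeigekhinge.

gumeigekhinge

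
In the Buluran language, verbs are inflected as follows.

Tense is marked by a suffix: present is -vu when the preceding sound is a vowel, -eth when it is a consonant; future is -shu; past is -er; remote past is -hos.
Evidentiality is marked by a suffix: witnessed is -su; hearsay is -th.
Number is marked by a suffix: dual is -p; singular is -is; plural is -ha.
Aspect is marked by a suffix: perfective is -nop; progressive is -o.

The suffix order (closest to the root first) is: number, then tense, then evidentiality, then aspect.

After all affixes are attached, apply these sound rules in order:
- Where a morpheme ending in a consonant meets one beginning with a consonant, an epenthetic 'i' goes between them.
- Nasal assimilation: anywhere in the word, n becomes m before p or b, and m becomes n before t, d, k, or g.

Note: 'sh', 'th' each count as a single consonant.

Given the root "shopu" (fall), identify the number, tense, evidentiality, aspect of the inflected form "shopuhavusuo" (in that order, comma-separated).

plural, present, witnessed, progressive

Segment: shopu-ha-vu-su-o.
number: -ha → plural.
tense: -vu/eth → present.
evidentiality: -su → witnessed.
aspect: -o → progressive.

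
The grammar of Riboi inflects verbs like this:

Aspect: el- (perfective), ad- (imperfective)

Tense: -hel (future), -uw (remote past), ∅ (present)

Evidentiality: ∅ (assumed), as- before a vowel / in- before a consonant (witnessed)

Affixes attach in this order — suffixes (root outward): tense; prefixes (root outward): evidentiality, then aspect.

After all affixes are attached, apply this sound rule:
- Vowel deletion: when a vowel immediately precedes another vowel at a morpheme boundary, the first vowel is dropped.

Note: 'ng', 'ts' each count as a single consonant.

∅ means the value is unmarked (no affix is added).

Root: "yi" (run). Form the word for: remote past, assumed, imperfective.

evidentiality = assumed: zero marking, form stays yi.
Attach aspect imperfective ad- → adyi.
Attach tense remote past -uw → adyiuw.
Apply vowel deletion: adyiuw → adyuw.

adyuw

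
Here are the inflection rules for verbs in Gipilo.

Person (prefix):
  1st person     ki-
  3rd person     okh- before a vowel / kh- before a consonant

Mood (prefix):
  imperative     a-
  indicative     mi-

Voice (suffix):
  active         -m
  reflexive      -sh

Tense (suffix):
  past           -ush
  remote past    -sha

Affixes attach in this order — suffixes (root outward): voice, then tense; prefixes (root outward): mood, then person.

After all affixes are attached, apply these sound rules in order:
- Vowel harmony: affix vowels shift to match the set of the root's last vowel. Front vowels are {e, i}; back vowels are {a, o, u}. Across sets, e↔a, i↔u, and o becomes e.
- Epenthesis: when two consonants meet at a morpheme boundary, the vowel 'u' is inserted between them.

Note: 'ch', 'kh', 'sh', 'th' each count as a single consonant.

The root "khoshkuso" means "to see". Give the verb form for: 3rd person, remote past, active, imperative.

Attach mood imperative a- → akhoshkuso.
Attach voice active -m → akhoshkusom.
Attach tense remote past -sha → akhoshkusomsha.
Attach person 3rd person okh- (before vowel 'a') → okhakhoshkusomsha.
Vowel harmony: no change.
Apply epenthesis: okhakhoshkusomsha → okhakhoshkusomusha.

okhakhoshkusomusha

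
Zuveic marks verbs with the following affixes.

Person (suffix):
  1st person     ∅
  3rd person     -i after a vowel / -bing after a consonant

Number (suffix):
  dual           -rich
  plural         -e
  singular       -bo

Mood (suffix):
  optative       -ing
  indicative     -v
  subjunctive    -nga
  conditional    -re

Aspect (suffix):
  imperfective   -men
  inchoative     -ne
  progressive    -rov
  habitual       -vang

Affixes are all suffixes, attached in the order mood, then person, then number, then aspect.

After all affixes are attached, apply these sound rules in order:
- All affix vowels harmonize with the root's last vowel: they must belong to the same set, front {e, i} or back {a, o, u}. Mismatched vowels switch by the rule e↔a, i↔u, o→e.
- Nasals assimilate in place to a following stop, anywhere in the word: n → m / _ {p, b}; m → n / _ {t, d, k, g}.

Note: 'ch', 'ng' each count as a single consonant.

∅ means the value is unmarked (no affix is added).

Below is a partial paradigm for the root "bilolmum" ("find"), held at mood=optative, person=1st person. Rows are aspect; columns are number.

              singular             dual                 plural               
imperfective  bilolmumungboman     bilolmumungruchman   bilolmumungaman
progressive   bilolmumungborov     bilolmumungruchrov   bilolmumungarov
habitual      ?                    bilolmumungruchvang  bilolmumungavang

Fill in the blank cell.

bilolmumungbovang

Attach mood optative -ing → bilolmuming.
person = 1st person: zero marking, form stays bilolmuming.
Attach number singular -bo → bilolmumingbo.
Attach aspect habitual -vang → bilolmumingbovang.
Apply vowel harmony: bilolmumingbovang → bilolmumungbovang.
Nasal assimilation: no change.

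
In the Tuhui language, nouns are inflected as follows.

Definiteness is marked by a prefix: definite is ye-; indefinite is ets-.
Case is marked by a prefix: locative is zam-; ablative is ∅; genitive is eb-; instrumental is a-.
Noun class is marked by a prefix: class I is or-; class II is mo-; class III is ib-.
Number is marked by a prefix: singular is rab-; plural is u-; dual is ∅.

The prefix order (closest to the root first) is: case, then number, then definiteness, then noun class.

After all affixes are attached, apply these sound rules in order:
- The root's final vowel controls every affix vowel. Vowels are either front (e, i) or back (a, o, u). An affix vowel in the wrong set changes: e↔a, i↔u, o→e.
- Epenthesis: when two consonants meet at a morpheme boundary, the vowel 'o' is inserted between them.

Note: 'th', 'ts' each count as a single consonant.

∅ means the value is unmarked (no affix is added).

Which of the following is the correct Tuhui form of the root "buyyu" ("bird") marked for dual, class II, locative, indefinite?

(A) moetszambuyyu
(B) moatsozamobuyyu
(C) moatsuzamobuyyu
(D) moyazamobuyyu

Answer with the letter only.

Attach case locative zam- → zambuyyu.
number = dual: zero marking, form stays zambuyyu.
Attach definiteness indefinite ets- → etszambuyyu.
Attach noun class class II mo- → moetszambuyyu.
Apply vowel harmony: moetszambuyyu → moatszambuyyu.
Apply epenthesis: moatszambuyyu → moatsozamobuyyu.
So the correct form is moatsozamobuyyu, option (B).
(C) moatsuzamobuyyu is wrong: it uses plural instead of dual for number.
(D) moyazamobuyyu is wrong: it uses definite instead of indefinite for definiteness.
(A) moetszambuyyu is wrong: it fails to apply the sound rule(s).

B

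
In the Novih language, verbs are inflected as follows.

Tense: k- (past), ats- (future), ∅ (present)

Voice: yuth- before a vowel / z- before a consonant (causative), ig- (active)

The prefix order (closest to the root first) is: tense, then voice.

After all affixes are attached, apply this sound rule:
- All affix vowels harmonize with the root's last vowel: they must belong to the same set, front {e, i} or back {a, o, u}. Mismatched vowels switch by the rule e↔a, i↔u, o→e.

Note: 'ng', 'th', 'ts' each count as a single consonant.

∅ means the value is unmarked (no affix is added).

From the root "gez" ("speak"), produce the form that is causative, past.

zkgez

Attach tense past k- → kgez.
Attach voice causative z- (before consonant 'k') → zkgez.
Vowel harmony: no change.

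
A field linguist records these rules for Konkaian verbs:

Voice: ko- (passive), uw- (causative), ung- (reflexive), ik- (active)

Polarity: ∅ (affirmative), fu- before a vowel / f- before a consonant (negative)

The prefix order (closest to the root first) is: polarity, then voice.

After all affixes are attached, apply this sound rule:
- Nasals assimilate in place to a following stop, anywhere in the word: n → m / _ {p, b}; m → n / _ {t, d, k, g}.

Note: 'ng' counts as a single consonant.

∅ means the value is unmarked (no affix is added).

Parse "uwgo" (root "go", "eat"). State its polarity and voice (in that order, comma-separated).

Segment: uw-go.
polarity: ∅ → affirmative.
voice: uw- → causative.

affirmative, causative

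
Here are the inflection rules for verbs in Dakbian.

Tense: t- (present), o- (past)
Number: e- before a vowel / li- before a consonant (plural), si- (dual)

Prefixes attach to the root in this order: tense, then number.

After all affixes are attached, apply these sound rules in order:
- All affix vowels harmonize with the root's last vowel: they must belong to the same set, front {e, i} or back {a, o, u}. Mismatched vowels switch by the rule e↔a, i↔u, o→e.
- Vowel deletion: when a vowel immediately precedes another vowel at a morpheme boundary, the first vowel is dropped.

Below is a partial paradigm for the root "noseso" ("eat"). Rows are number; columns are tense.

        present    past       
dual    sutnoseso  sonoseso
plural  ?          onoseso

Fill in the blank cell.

lutnoseso

Attach tense present t- → tnoseso.
Attach number plural li- (before consonant 't') → litnoseso.
Apply vowel harmony: litnoseso → lutnoseso.
Vowel deletion: no change.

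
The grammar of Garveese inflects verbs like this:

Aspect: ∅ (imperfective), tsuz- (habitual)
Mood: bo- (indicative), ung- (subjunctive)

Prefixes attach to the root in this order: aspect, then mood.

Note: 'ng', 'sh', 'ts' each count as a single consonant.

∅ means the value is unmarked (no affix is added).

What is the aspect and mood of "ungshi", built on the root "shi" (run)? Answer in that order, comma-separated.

Segment: ung-shi.
aspect: ∅ → imperfective.
mood: ung- → subjunctive.

imperfective, subjunctive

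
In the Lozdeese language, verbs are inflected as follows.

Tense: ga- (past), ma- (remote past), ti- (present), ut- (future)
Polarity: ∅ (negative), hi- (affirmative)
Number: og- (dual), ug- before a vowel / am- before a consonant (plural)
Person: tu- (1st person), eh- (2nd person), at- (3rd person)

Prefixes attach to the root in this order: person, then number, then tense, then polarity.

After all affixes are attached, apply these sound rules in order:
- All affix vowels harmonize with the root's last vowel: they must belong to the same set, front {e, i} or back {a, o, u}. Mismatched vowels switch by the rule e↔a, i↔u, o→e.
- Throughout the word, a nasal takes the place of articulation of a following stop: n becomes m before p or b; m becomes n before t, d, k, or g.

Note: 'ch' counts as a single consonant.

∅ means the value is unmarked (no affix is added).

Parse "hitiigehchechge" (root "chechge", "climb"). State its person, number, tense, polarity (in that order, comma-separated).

Segment: hi-ti-ug-eh-chechge.
person: eh- → 2nd person.
number: ug/am- → plural.
tense: ti- → present.
polarity: hi- → affirmative.

2nd person, plural, present, affirmative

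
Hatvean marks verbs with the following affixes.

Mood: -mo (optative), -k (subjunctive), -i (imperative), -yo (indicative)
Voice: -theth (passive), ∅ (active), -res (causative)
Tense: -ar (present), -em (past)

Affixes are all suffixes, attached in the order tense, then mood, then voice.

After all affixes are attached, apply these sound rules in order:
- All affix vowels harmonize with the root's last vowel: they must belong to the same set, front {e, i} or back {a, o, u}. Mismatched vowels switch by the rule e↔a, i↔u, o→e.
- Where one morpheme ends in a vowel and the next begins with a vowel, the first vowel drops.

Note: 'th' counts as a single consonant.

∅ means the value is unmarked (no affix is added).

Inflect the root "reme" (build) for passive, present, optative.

Attach tense present -ar → remear.
Attach mood optative -mo → remearmo.
Attach voice passive -theth → remearmotheth.
Apply vowel harmony: remearmotheth → remeermetheth.
Apply vowel deletion: remeermetheth → remermetheth.

remermetheth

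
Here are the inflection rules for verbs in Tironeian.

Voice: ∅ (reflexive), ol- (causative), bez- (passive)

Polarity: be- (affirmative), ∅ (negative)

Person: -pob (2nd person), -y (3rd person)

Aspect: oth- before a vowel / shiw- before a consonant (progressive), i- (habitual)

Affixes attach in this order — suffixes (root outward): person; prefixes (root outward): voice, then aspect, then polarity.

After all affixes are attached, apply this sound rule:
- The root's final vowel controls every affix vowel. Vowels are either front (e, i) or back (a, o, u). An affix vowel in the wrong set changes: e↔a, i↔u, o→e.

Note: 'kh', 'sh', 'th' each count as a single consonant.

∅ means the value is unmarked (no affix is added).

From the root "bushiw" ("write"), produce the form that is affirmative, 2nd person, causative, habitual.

Attach voice causative ol- → olbushiw.
Attach aspect habitual i- → iolbushiw.
Attach polarity affirmative be- → beiolbushiw.
Attach person 2nd person -pob → beiolbushiwpob.
Apply vowel harmony: beiolbushiwpob → beielbushiwpeb.

beielbushiwpeb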